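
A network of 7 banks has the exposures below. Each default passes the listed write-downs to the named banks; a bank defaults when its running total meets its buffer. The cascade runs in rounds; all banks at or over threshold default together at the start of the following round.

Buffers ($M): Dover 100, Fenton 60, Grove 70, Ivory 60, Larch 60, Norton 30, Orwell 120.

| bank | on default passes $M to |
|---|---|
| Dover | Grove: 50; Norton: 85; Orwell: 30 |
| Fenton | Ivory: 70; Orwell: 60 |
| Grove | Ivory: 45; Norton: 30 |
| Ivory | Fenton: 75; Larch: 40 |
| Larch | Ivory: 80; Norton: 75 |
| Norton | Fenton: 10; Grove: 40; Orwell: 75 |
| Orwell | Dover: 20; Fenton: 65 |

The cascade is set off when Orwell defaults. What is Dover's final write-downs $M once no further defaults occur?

20

Round 1 — Orwell defaults (initial).
  Dover: +20 → 20 < 100
  Fenton: +65 → 65 ≥ 60
Round 2 — Fenton defaults.
  Ivory: +70 → 70 ≥ 60
Round 3 — Ivory defaults.
  Larch: +40 → 40 < 60
No further defaults.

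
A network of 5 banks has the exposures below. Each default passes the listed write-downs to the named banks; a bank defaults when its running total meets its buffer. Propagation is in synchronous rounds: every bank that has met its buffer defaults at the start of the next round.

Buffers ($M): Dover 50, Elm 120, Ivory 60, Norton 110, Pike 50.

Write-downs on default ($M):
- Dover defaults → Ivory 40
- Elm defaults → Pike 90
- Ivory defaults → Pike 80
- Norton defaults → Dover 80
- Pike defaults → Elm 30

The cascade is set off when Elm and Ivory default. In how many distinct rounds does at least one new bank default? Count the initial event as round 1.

2

Round 1 — Elm, Ivory default (initial).
  Pike: +90+80 → 170 ≥ 50
Round 2 — Pike defaults.
No further defaults.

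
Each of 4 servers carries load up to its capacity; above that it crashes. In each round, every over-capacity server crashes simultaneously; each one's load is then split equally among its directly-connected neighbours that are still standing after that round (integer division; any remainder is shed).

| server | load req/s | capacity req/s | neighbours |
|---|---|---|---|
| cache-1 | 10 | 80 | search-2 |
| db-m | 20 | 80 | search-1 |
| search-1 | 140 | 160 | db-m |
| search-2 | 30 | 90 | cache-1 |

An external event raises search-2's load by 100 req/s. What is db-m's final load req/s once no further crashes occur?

Round 1 — search-2 at 130 > 90. search-2 crashes.
  search-2 sheds 130 req/s to cache-1: 130 each.
    cache-1: 10+130 = 140 > 80
Round 2 — cache-1 crashes.
  cache-1 sheds 140 req/s: no online neighbours, lost.
No further crashes.

20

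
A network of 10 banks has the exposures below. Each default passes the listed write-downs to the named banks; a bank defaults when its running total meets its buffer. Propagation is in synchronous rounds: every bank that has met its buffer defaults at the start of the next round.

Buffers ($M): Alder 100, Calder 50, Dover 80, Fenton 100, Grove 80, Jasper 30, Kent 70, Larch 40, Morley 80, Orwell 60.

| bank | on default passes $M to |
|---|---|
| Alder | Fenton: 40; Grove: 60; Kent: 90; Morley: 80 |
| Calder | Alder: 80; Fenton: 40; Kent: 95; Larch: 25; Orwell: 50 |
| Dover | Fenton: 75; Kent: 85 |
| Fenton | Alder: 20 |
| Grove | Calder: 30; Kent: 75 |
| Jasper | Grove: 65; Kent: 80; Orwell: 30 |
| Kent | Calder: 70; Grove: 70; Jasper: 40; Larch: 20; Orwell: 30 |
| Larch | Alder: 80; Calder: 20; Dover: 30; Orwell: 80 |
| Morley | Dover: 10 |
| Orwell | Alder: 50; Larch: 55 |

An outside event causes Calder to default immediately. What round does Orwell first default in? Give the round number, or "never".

Round 1 — Calder defaults (initial).
  Alder: +80 → 80 < 100
  Fenton: +40 → 40 < 100
  Kent: +95 → 95 ≥ 70
  Larch: +25 → 25 < 40
  Orwell: +50 → 50 < 60
Round 2 — Kent defaults.
  Grove: +70 → 70 < 80
  Jasper: +40 → 40 ≥ 30
  Larch: +20 → 45 ≥ 40
  Orwell: +30 → 80 ≥ 60
Round 3 — Jasper, Larch, Orwell default.
  Alder: +80+50 → 210 ≥ 100
  Dover: +30 → 30 < 80
  Grove: +65 → 135 ≥ 80
Round 4 — Alder, Grove default.
  Fenton: +40 → 80 < 100
  Morley: +80 → 80 ≥ 80
Round 5 — Morley defaults.
  Dover: +10 → 40 < 80
No further defaults.

3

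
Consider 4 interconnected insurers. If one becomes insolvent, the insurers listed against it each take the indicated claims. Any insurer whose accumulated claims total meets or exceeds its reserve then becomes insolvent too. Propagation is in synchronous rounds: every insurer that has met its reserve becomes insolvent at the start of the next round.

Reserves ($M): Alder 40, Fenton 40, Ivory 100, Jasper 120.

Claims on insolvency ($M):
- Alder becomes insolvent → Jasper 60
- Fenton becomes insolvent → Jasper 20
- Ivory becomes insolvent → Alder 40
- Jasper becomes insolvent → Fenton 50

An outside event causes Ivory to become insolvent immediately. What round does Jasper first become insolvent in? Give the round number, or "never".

never

Round 1 — Ivory becomes insolvent (initial).
  Alder: +40 → 40 ≥ 40
Round 2 — Alder becomes insolvent.
  Jasper: +60 → 60 < 120
No further insolvencies.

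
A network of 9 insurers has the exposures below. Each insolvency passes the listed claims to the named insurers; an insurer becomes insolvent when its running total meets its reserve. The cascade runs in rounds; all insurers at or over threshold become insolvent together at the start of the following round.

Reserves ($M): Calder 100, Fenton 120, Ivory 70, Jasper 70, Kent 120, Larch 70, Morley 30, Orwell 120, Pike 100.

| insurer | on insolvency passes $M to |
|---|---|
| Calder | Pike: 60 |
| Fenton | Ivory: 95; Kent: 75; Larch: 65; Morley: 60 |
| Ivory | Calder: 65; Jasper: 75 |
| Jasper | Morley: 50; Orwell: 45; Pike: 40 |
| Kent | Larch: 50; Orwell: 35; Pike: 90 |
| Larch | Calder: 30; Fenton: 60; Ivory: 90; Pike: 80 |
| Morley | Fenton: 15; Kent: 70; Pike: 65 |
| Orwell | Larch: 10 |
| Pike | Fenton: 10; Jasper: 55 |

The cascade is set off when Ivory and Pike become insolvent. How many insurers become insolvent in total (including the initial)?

Round 1 — Ivory, Pike become insolvent (initial).
  Calder: +65 → 65 < 100
  Fenton: +10 → 10 < 120
  Jasper: +75+55 → 130 ≥ 70
Round 2 — Jasper becomes insolvent.
  Morley: +50 → 50 ≥ 30
  Orwell: +45 → 45 < 120
Round 3 — Morley becomes insolvent.
  Fenton: +15 → 25 < 120
  Kent: +70 → 70 < 120
No further insolvencies.

4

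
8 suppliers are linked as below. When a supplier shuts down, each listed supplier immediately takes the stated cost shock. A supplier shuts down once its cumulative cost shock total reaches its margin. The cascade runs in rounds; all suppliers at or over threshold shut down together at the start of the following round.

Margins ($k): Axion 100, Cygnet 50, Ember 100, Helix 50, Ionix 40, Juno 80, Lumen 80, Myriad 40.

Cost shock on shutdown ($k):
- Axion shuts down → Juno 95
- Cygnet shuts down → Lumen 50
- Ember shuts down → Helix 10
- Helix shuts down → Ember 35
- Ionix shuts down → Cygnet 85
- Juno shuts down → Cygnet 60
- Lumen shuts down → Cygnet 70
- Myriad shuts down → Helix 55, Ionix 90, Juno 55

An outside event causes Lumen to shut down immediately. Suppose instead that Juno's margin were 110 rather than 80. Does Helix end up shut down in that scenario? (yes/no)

no

With Juno's margin at 110:
Round 1 — Lumen shuts down (initial).
  Cygnet: +70 → 70 ≥ 50
Round 2 — Cygnet shuts down.
No further shutdowns.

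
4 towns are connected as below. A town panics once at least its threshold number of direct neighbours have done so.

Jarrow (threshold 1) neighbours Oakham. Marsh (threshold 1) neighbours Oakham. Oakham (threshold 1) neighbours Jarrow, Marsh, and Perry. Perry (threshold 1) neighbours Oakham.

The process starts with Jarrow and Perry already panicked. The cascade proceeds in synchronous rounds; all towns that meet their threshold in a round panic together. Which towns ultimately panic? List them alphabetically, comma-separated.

Round 1 — Jarrow, Perry panic (initial).
Round 2 — checking thresholds:
  Oakham: 2 of 3 neighbours ≥ 1, panics.
Round 3 — checking thresholds:
  Marsh: 1 of 1 neighbours ≥ 1, panics.
Round 4 — no new panics; cascade stops.

Jarrow, Marsh, Oakham, Perry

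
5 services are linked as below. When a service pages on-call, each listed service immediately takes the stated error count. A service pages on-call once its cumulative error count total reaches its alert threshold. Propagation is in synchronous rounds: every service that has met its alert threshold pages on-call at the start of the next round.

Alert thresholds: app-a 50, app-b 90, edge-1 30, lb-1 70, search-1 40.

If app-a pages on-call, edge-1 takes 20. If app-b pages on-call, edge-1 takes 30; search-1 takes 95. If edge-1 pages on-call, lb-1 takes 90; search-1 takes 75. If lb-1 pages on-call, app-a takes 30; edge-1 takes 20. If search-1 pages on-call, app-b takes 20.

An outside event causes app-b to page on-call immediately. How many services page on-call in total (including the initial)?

Round 1 — app-b pages on-call (initial).
  edge-1: +30 → 30 ≥ 30
  search-1: +95 → 95 ≥ 40
Round 2 — edge-1, search-1 page on-call.
  lb-1: +90 → 90 ≥ 70
Round 3 — lb-1 pages on-call.
  app-a: +30 → 30 < 50
No further pages.

4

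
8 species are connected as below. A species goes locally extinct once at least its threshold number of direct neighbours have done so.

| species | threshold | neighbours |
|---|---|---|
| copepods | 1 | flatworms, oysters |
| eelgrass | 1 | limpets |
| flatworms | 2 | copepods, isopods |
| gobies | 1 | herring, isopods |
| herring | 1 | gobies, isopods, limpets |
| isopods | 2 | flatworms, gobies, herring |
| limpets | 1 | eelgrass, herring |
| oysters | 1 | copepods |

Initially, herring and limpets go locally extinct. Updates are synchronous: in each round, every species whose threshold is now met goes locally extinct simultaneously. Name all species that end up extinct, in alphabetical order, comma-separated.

Round 1 — herring, limpets go locally extinct (initial).
Round 2 — checking thresholds:
  eelgrass: 1 of 1 neighbours ≥ 1, goes locally extinct.
  gobies: 1 of 2 neighbours ≥ 1, goes locally extinct.
  isopods: 1 of 3 neighbours < 2, below threshold.
Round 3 — checking thresholds:
  isopods: 2 of 3 neighbours ≥ 2, goes locally extinct.
Round 4 — no new extinctions; cascade stops.

eelgrass, gobies, herring, isopods, limpets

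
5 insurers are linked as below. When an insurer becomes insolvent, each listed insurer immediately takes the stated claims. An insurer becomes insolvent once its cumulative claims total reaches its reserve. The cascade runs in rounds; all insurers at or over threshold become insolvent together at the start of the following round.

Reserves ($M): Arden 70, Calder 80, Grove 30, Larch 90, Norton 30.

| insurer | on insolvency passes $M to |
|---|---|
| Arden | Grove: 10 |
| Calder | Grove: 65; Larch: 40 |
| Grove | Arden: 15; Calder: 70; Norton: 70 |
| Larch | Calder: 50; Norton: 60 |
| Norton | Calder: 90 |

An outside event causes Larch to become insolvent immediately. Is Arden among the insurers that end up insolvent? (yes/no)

Round 1 — Larch becomes insolvent (initial).
  Calder: +50 → 50 < 80
  Norton: +60 → 60 ≥ 30
Round 2 — Norton becomes insolvent.
  Calder: +90 → 140 ≥ 80
Round 3 — Calder becomes insolvent.
  Grove: +65 → 65 ≥ 30
Round 4 — Grove becomes insolvent.
  Arden: +15 → 15 < 70
No further insolvencies.

no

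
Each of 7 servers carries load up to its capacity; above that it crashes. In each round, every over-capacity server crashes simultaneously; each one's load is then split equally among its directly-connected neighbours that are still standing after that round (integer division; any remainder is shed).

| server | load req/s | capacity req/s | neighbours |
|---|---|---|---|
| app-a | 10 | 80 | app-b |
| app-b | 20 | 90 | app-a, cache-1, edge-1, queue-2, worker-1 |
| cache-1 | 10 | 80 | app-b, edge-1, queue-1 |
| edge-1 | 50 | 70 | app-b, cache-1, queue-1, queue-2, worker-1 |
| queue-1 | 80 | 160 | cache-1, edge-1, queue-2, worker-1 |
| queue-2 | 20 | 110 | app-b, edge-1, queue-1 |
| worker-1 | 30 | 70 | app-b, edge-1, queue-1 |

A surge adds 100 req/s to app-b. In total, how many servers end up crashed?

Round 1 — app-b at 120 > 90. app-b crashes.
  app-b sheds 120 req/s to app-a, cache-1, edge-1, queue-2, worker-1: 24 each.
    app-a: 10+24 = 34 ≤ 80
    cache-1: 10+24 = 34 ≤ 80
    edge-1: 50+24 = 74 > 70
    queue-2: 20+24 = 44 ≤ 110
    worker-1: 30+24 = 54 ≤ 70
Round 2 — edge-1 crashes.
  edge-1 sheds 74 req/s to cache-1, queue-1, queue-2, worker-1: 18 each (2 lost).
    cache-1: 34+18 = 52 ≤ 80
    queue-1: 80+18 = 98 ≤ 160
    queue-2: 44+18 = 62 ≤ 110
    worker-1: 54+18 = 72 > 70
Round 3 — worker-1 crashes.
  worker-1 sheds 72 req/s to queue-1: 72 each.
    queue-1: 98+72 = 170 > 160
Round 4 — queue-1 crashes.
  queue-1 sheds 170 req/s to cache-1, queue-2: 85 each.
    cache-1: 52+85 = 137 > 80
    queue-2: 62+85 = 147 > 110
Round 5 — cache-1, queue-2 crash.
  cache-1 sheds 137 req/s: no online neighbours, lost.
  queue-2 sheds 147 req/s: no online neighbours, lost.
No further crashes.

6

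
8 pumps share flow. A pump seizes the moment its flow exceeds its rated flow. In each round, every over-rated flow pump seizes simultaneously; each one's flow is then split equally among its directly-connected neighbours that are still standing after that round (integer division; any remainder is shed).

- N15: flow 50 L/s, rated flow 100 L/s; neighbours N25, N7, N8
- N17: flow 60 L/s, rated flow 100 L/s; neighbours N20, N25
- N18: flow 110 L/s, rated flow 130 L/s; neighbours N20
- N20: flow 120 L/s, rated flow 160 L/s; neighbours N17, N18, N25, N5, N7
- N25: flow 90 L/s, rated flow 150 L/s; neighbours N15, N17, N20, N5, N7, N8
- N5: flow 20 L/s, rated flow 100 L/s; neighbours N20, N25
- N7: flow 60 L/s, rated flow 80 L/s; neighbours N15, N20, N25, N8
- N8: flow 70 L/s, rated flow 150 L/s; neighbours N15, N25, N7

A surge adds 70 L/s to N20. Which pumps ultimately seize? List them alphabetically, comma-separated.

N15, N17, N18, N20, N25, N7, N8

Round 1 — N20 at 190 > 160. N20 seizes.
  N20 sheds 190 L/s to N17, N18, N25, N5, N7: 38 each.
    N17: 60+38 = 98 ≤ 100
    N18: 110+38 = 148 > 130
    N25: 90+38 = 128 ≤ 150
    N5: 20+38 = 58 ≤ 100
    N7: 60+38 = 98 > 80
Round 2 — N18, N7 seize.
  N18 sheds 148 L/s: no online neighbours, lost.
  N7 sheds 98 L/s to N15, N25, N8: 32 each (2 lost).
    N15: 50+32 = 82 ≤ 100
    N25: 128+32 = 160 > 150
    N8: 70+32 = 102 ≤ 150
Round 3 — N25 seizes.
  N25 sheds 160 L/s to N15, N17, N5, N8: 40 each.
    N15: 82+40 = 122 > 100
    N17: 98+40 = 138 > 100
    N5: 58+40 = 98 ≤ 100
    N8: 102+40 = 142 ≤ 150
Round 4 — N15, N17 seize.
  N15 sheds 122 L/s to N8: 122 each.
    N8: 142+122 = 264 > 150
  N17 sheds 138 L/s: no online neighbours, lost.
Round 5 — N8 seizes.
  N8 sheds 264 L/s: no online neighbours, lost.
No further seizures.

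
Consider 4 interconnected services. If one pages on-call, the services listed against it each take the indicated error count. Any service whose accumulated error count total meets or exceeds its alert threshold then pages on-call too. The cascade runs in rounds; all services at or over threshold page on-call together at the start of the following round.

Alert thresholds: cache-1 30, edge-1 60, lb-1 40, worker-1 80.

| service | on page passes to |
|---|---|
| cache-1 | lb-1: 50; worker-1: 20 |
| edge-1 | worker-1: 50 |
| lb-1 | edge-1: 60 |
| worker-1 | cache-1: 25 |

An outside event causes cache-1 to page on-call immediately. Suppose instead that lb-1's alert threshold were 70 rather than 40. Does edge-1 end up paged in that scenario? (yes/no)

no

With lb-1's alert threshold at 70:
Round 1 — cache-1 pages on-call (initial).
  lb-1: +50 → 50 < 70
  worker-1: +20 → 20 < 80
No further pages.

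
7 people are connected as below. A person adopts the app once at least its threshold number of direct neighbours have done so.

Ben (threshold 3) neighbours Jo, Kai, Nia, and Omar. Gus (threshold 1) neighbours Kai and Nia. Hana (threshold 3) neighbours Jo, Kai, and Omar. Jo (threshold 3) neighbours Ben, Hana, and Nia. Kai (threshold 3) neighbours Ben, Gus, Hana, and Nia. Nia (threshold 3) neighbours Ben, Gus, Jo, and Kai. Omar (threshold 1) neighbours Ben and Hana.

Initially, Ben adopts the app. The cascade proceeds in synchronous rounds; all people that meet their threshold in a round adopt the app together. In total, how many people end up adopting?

Round 1 — Ben adopts the app (initial).
Round 2 — checking thresholds:
  Jo: 1 of 3 neighbours < 3, not yet.
  Kai: 1 of 4 neighbours < 3, not yet.
  Nia: 1 of 4 neighbours < 3, not yet.
  Omar: 1 of 2 neighbours ≥ 1, adopts the app.
Round 3 — no new adoptions; cascade stops.

2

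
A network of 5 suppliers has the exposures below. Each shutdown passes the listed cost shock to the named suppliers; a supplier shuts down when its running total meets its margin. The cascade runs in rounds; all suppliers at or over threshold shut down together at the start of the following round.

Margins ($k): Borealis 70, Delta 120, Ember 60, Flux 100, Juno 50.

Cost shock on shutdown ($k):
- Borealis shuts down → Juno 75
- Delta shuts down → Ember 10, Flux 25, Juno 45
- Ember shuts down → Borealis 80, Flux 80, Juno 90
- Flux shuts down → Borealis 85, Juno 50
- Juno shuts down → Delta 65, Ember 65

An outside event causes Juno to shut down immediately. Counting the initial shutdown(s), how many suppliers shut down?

3

Round 1 — Juno shuts down (initial).
  Delta: +65 → 65 < 120
  Ember: +65 → 65 ≥ 60
Round 2 — Ember shuts down.
  Borealis: +80 → 80 ≥ 70
  Flux: +80 → 80 < 100
Round 3 — Borealis shuts down.
No further shutdowns.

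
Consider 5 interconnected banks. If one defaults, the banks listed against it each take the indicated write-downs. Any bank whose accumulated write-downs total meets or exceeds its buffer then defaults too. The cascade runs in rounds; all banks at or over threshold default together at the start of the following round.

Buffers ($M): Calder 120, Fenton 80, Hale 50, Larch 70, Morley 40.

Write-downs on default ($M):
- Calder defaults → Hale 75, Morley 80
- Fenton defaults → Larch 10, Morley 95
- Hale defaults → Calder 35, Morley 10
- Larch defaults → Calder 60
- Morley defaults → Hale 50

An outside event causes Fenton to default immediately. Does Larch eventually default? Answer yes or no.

Round 1 — Fenton defaults (initial).
  Larch: +10 → 10 < 70
  Morley: +95 → 95 ≥ 40
Round 2 — Morley defaults.
  Hale: +50 → 50 ≥ 50
Round 3 — Hale defaults.
  Calder: +35 → 35 < 120
No further defaults.

no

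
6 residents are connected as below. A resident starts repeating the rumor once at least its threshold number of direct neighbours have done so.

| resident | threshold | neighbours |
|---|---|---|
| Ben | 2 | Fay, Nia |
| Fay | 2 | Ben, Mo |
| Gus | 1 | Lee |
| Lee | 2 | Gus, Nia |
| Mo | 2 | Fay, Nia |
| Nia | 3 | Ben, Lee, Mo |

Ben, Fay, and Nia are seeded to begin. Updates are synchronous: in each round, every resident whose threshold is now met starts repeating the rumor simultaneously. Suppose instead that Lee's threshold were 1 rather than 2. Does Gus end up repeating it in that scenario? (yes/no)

yes

With Lee's threshold at 1:
Round 1 — Ben, Fay, Nia start repeating the rumor (initial).
Round 2 — checking thresholds:
  Lee: 1 of 2 neighbours ≥ 1, starts repeating the rumor.
  Mo: 2 of 2 neighbours ≥ 2, starts repeating the rumor.
Round 3 — checking thresholds:
  Gus: 1 of 1 neighbours ≥ 1, starts repeating the rumor.
Round 4 — no new spreads; cascade stops.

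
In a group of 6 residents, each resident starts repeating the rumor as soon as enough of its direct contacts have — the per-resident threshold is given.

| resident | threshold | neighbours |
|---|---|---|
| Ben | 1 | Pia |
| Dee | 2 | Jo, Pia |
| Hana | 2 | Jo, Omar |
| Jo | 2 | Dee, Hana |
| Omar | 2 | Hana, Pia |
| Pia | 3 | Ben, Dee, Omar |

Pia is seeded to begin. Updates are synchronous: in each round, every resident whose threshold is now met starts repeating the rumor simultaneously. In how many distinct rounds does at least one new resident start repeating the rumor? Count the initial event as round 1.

2

Round 1 — Pia starts repeating the rumor (initial).
Round 2 — checking thresholds:
  Ben: 1 of 1 neighbours ≥ 1, starts repeating the rumor.
  Dee: 1 of 2 neighbours < 2, not yet.
  Omar: 1 of 2 neighbours < 2, not yet.
Round 3 — no new spreads; cascade stops.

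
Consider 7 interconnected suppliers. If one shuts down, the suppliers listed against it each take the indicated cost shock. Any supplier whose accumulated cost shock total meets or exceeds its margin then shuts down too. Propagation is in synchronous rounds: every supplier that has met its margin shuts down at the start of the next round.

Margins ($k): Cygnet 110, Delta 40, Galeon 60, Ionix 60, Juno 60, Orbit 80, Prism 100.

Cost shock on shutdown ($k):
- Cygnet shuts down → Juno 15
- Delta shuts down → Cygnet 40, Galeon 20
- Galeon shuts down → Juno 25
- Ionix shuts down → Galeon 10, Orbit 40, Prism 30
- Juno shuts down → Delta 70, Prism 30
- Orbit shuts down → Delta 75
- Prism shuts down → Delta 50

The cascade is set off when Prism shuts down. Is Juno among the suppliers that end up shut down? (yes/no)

no

Round 1 — Prism shuts down (initial).
  Delta: +50 → 50 ≥ 40
Round 2 — Delta shuts down.
  Cygnet: +40 → 40 < 110
  Galeon: +20 → 20 < 60
No further shutdowns.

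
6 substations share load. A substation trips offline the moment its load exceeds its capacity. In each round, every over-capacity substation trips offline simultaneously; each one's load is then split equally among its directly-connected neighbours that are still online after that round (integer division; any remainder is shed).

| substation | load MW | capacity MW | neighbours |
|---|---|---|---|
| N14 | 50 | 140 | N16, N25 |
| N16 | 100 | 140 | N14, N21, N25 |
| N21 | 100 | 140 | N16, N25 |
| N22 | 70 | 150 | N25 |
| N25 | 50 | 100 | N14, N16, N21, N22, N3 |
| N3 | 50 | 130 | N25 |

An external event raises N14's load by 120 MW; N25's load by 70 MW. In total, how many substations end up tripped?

4

Round 1 — N14 at 170 > 140; N25 at 120 > 100. N14, N25 trip offline.
  N14 sheds 170 MW to N16: 170 each.
    N16: 100+170 = 270 > 140
  N25 sheds 120 MW to N16, N21, N22, N3: 30 each.
    N16: 270+30 = 300 > 140
    N21: 100+30 = 130 ≤ 140
    N22: 70+30 = 100 ≤ 150
    N3: 50+30 = 80 ≤ 130
Round 2 — N16 trips offline.
  N16 sheds 300 MW to N21: 300 each.
    N21: 130+300 = 430 > 140
Round 3 — N21 trips offline.
  N21 sheds 430 MW: no online neighbours, lost.
No further trips.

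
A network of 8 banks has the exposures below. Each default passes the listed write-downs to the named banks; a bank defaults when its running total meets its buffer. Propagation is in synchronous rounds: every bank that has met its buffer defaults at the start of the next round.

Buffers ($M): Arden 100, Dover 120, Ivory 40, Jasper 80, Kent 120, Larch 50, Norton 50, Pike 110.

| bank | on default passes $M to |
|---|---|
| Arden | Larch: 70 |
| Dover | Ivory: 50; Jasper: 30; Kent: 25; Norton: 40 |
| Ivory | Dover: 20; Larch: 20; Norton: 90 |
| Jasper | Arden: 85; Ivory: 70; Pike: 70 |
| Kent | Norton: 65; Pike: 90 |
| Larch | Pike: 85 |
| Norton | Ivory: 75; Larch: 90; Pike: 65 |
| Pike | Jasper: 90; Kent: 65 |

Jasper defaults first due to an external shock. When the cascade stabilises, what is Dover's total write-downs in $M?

20

Round 1 — Jasper defaults (initial).
  Arden: +85 → 85 < 100
  Ivory: +70 → 70 ≥ 40
  Pike: +70 → 70 < 110
Round 2 — Ivory defaults.
  Dover: +20 → 20 < 120
  Larch: +20 → 20 < 50
  Norton: +90 → 90 ≥ 50
Round 3 — Norton defaults.
  Larch: +90 → 110 ≥ 50
  Pike: +65 → 135 ≥ 110
Round 4 — Larch, Pike default.
  Kent: +65 → 65 < 120
No further defaults.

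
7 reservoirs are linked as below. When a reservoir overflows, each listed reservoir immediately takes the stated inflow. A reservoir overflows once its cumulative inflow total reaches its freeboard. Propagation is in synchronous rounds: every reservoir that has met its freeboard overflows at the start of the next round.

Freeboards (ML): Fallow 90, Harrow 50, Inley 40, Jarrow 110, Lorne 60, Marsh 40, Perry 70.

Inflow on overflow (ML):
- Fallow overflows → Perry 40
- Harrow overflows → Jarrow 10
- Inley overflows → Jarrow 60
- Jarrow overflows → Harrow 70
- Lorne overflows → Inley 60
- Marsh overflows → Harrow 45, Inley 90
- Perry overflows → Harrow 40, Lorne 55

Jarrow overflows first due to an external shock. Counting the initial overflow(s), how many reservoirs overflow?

Round 1 — Jarrow overflows (initial).
  Harrow: +70 → 70 ≥ 50
Round 2 — Harrow overflows.
No further overflows.

2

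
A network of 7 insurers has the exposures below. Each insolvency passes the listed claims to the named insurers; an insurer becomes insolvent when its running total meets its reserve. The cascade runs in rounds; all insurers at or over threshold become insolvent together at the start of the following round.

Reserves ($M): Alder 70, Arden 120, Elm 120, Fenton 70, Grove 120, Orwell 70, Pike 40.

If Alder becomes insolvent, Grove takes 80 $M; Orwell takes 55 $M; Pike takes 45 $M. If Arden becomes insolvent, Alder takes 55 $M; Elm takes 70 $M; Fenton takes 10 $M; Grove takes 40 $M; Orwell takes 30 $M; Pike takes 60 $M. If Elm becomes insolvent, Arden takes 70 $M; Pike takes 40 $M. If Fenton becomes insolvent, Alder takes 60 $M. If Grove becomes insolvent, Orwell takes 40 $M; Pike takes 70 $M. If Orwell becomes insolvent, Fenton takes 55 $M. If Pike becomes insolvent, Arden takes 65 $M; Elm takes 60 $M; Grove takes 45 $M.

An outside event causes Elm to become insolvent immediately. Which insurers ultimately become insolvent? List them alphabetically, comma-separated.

Round 1 — Elm becomes insolvent (initial).
  Arden: +70 → 70 < 120
  Pike: +40 → 40 ≥ 40
Round 2 — Pike becomes insolvent.
  Arden: +65 → 135 ≥ 120
  Grove: +45 → 45 < 120
Round 3 — Arden becomes insolvent.
  Alder: +55 → 55 < 70
  Fenton: +10 → 10 < 70
  Grove: +40 → 85 < 120
  Orwell: +30 → 30 < 70
No further insolvencies.

Arden, Elm, Pike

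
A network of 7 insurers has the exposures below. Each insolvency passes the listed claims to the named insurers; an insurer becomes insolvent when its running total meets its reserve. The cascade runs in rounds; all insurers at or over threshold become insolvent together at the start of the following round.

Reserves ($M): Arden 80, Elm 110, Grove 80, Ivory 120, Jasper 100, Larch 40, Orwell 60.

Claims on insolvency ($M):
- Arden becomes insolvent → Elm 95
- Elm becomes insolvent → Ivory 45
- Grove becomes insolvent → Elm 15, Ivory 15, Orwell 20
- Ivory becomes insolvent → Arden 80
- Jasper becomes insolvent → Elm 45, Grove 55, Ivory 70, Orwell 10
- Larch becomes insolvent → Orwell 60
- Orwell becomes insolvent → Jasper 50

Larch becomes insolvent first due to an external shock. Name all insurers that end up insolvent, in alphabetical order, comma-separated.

Larch, Orwell

Round 1 — Larch becomes insolvent (initial).
  Orwell: +60 → 60 ≥ 60
Round 2 — Orwell becomes insolvent.
  Jasper: +50 → 50 < 100
No further insolvencies.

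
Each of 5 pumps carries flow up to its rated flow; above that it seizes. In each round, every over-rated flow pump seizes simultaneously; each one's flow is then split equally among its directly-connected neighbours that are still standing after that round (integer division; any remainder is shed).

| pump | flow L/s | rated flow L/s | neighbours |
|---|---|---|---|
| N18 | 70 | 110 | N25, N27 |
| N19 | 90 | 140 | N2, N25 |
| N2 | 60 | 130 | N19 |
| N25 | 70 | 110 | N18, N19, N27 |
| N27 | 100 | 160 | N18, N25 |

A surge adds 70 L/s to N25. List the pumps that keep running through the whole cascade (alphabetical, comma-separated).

N19, N2

Round 1 — N25 at 140 > 110. N25 seizes.
  N25 sheds 140 L/s to N18, N19, N27: 46 each (2 lost).
    N18: 70+46 = 116 > 110
    N19: 90+46 = 136 ≤ 140
    N27: 100+46 = 146 ≤ 160
Round 2 — N18 seizes.
  N18 sheds 116 L/s to N27: 116 each.
    N27: 146+116 = 262 > 160
Round 3 — N27 seizes.
  N27 sheds 262 L/s: no online neighbours, lost.
No further seizures.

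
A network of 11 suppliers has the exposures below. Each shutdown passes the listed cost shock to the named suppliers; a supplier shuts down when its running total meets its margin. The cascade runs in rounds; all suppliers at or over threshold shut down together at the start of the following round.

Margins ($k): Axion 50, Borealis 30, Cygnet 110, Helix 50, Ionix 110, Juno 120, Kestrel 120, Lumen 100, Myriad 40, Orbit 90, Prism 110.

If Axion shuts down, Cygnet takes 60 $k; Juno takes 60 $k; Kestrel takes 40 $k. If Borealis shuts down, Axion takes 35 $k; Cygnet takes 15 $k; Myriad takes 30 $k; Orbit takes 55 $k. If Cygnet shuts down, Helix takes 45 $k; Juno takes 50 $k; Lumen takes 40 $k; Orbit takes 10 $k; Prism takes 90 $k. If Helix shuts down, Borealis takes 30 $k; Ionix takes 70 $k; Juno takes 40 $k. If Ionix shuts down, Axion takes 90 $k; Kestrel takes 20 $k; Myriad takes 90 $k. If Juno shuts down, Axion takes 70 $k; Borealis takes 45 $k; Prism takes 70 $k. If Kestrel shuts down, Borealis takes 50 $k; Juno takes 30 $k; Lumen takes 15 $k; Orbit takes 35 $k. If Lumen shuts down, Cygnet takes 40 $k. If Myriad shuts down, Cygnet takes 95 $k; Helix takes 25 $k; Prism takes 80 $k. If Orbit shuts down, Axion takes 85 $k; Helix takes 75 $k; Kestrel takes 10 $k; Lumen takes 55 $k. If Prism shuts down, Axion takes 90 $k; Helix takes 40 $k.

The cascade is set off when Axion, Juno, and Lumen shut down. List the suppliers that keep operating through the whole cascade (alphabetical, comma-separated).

Round 1 — Axion, Juno, Lumen shut down (initial).
  Borealis: +45 → 45 ≥ 30
  Cygnet: +60+40 → 100 < 110
  Kestrel: +40 → 40 < 120
  Prism: +70 → 70 < 110
Round 2 — Borealis shuts down.
  Cygnet: +15 → 115 ≥ 110
  Myriad: +30 → 30 < 40
  Orbit: +55 → 55 < 90
Round 3 — Cygnet shuts down.
  Helix: +45 → 45 < 50
  Orbit: +10 → 65 < 90
  Prism: +90 → 160 ≥ 110
Round 4 — Prism shuts down.
  Helix: +40 → 85 ≥ 50
Round 5 — Helix shuts down.
  Ionix: +70 → 70 < 110
No further shutdowns.

Ionix, Kestrel, Myriad, Orbit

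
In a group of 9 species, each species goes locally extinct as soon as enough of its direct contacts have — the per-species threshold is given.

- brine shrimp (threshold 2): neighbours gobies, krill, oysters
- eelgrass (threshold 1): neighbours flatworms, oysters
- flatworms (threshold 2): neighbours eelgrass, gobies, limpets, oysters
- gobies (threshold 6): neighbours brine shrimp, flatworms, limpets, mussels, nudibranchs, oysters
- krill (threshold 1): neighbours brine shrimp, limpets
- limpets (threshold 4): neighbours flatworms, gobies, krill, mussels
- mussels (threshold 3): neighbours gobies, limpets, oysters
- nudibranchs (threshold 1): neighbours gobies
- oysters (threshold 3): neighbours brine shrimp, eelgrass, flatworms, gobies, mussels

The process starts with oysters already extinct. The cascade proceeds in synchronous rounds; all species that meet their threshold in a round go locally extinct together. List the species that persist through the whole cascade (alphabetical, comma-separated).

Round 1 — oysters goes locally extinct (initial).
Round 2 — checking thresholds:
  brine shrimp: 1 of 3 neighbours < 2, below threshold.
  eelgrass: 1 of 2 neighbours ≥ 1, goes locally extinct.
  flatworms: 1 of 4 neighbours < 2, below threshold.
  gobies: 1 of 6 neighbours < 6, below threshold.
  mussels: 1 of 3 neighbours < 3, below threshold.
Round 3 — checking thresholds:
  brine shrimp: 1 of 3 neighbours < 2, below threshold.
  flatworms: 2 of 4 neighbours ≥ 2, goes locally extinct.
  gobies: 1 of 6 neighbours < 6, below threshold.
  mussels: 1 of 3 neighbours < 3, below threshold.
Round 4 — no new extinctions; cascade stops.

brine shrimp, gobies, krill, limpets, mussels, nudibranchs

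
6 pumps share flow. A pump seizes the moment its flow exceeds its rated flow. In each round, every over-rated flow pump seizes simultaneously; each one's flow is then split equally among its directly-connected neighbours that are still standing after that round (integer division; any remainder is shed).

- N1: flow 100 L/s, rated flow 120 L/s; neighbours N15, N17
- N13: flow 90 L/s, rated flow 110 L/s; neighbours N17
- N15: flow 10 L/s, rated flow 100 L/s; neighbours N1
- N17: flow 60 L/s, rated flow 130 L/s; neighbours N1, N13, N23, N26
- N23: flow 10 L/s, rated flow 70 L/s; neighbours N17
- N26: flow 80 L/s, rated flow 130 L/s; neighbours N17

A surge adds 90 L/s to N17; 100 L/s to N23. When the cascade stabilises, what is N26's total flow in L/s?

130

Round 1 — N17 at 150 > 130; N23 at 110 > 70. N17, N23 seize.
  N17 sheds 150 L/s to N1, N13, N26: 50 each.
    N1: 100+50 = 150 > 120
    N13: 90+50 = 140 > 110
    N26: 80+50 = 130 ≤ 130
  N23 sheds 110 L/s: no online neighbours, lost.
Round 2 — N1, N13 seize.
  N1 sheds 150 L/s to N15: 150 each.
    N15: 10+150 = 160 > 100
  N13 sheds 140 L/s: no online neighbours, lost.
Round 3 — N15 seizes.
  N15 sheds 160 L/s: no online neighbours, lost.
No further seizures.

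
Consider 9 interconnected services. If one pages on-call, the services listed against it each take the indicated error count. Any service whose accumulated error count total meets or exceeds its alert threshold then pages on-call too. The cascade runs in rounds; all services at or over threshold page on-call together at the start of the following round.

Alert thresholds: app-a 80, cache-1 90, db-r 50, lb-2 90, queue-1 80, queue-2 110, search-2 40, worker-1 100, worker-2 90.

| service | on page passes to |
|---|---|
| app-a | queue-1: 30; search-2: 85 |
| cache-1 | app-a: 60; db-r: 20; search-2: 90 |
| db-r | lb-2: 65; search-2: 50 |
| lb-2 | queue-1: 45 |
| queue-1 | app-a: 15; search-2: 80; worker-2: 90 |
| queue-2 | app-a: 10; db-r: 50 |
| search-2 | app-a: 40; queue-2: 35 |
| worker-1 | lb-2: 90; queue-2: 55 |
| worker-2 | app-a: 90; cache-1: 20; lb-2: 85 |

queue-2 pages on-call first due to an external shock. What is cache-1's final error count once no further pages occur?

0

Round 1 — queue-2 pages on-call (initial).
  app-a: +10 → 10 < 80
  db-r: +50 → 50 ≥ 50
Round 2 — db-r pages on-call.
  lb-2: +65 → 65 < 90
  search-2: +50 → 50 ≥ 40
Round 3 — search-2 pages on-call.
  app-a: +40 → 50 < 80
No further pages.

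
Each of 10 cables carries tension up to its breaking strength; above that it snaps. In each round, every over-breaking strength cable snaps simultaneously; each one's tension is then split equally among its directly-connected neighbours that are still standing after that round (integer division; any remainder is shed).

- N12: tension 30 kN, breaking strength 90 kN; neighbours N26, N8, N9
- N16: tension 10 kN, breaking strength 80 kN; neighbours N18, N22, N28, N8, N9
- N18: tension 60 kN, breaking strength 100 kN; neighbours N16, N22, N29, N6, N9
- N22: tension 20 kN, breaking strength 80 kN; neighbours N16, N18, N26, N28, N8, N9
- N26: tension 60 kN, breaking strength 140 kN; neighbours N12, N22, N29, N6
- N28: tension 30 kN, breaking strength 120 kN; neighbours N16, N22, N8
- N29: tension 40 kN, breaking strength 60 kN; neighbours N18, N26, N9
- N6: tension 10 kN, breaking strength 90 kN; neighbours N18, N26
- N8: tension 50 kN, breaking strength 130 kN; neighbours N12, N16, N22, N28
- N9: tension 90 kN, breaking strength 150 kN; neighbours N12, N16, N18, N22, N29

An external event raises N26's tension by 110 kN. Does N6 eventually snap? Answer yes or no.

no

Round 1 — N26 at 170 > 140. N26 snaps.
  N26 sheds 170 kN to N12, N22, N29, N6: 42 each (2 lost).
    N12: 30+42 = 72 ≤ 90
    N22: 20+42 = 62 ≤ 80
    N29: 40+42 = 82 > 60
    N6: 10+42 = 52 ≤ 90
Round 2 — N29 snaps.
  N29 sheds 82 kN to N18, N9: 41 each.
    N18: 60+41 = 101 > 100
    N9: 90+41 = 131 ≤ 150
Round 3 — N18 snaps.
  N18 sheds 101 kN to N16, N22, N6, N9: 25 each (1 lost).
    N16: 10+25 = 35 ≤ 80
    N22: 62+25 = 87 > 80
    N6: 52+25 = 77 ≤ 90
    N9: 131+25 = 156 > 150
Round 4 — N22, N9 snap.
  N22 sheds 87 kN to N16, N28, N8: 29 each.
    N16: 35+29 = 64 ≤ 80
    N28: 30+29 = 59 ≤ 120
    N8: 50+29 = 79 ≤ 130
  N9 sheds 156 kN to N12, N16: 78 each.
    N12: 72+78 = 150 > 90
    N16: 64+78 = 142 > 80
Round 5 — N12, N16 snap.
  N12 sheds 150 kN to N8: 150 each.
    N8: 79+150 = 229 > 130
  N16 sheds 142 kN to N28, N8: 71 each.
    N28: 59+71 = 130 > 120
    N8: 229+71 = 300 > 130
Round 6 — N28, N8 snap.
  N28 sheds 130 kN: no online neighbours, lost.
  N8 sheds 300 kN: no online neighbours, lost.
No further breaks.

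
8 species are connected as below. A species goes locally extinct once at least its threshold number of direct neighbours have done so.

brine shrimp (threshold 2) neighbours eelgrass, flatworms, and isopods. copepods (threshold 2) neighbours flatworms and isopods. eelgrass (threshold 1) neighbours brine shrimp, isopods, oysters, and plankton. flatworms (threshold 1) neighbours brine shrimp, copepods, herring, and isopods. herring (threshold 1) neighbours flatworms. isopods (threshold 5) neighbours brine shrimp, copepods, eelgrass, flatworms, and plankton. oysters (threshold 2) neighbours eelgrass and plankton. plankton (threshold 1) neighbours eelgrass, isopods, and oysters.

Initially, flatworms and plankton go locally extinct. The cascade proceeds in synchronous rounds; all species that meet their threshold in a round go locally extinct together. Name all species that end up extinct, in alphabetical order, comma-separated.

Round 1 — flatworms, plankton go locally extinct (initial).
Round 2 — checking thresholds:
  brine shrimp: 1 of 3 neighbours < 2, holds.
  copepods: 1 of 2 neighbours < 2, holds.
  eelgrass: 1 of 4 neighbours ≥ 1, goes locally extinct.
  herring: 1 of 1 neighbours ≥ 1, goes locally extinct.
  isopods: 2 of 5 neighbours < 5, holds.
  oysters: 1 of 2 neighbours < 2, holds.
Round 3 — checking thresholds:
  brine shrimp: 2 of 3 neighbours ≥ 2, goes locally extinct.
  copepods: 1 of 2 neighbours < 2, holds.
  isopods: 3 of 5 neighbours < 5, holds.
  oysters: 2 of 2 neighbours ≥ 2, goes locally extinct.
Round 4 — no new extinctions; cascade stops.

brine shrimp, eelgrass, flatworms, herring, oysters, plankton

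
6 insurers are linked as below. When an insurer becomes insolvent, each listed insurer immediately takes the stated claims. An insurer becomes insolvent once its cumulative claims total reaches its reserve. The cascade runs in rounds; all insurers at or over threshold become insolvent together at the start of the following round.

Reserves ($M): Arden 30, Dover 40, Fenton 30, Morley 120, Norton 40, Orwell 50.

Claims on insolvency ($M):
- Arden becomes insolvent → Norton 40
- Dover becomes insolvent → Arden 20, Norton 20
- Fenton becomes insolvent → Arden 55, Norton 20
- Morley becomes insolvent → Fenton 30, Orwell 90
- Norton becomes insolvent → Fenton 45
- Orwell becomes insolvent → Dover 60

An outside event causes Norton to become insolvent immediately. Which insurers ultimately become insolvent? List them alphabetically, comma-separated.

Arden, Fenton, Norton

Round 1 — Norton becomes insolvent (initial).
  Fenton: +45 → 45 ≥ 30
Round 2 — Fenton becomes insolvent.
  Arden: +55 → 55 ≥ 30
Round 3 — Arden becomes insolvent.
No further insolvencies.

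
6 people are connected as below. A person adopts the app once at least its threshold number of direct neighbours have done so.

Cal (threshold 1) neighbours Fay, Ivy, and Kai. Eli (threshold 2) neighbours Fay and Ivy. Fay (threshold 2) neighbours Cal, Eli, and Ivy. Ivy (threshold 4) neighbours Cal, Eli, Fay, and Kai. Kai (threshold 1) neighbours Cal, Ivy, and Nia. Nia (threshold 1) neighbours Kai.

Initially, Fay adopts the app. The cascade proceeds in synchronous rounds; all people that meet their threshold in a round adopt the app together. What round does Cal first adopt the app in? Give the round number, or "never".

2

Round 1 — Fay adopts the app (initial).
Round 2 — checking thresholds:
  Cal: 1 of 3 neighbours ≥ 1, adopts the app.
  Eli: 1 of 2 neighbours < 2, not yet.
  Ivy: 1 of 4 neighbours < 4, not yet.
Round 3 — checking thresholds:
  Eli: 1 of 2 neighbours < 2, not yet.
  Ivy: 2 of 4 neighbours < 4, not yet.
  Kai: 1 of 3 neighbours ≥ 1, adopts the app.
Round 4 — checking thresholds:
  Eli: 1 of 2 neighbours < 2, not yet.
  Ivy: 3 of 4 neighbours < 4, not yet.
  Nia: 1 of 1 neighbours ≥ 1, adopts the app.
Round 5 — no new adoptions; cascade stops.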